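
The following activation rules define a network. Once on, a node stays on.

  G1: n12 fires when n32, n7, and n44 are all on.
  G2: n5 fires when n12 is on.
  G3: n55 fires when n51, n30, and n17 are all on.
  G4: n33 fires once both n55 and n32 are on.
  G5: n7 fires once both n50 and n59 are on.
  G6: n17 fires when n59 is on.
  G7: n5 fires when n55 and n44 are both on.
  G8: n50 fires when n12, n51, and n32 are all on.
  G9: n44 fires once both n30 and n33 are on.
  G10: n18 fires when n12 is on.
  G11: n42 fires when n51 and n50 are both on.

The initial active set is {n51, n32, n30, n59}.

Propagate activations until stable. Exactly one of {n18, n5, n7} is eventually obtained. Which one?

n5

G6: n59 on → n17 on.
G3: n51, n30, and n17 on → n55 on.
G4: n55 and n32 on → n33 on.
n30 and n33 are on, so n44 fires (G9).
n55 and n44 are on, so n5 fires (G7).
n18 would need n12 (G10), but n12 never turns on. n7 would need n50 and n59 (G5), but n50 never turns on.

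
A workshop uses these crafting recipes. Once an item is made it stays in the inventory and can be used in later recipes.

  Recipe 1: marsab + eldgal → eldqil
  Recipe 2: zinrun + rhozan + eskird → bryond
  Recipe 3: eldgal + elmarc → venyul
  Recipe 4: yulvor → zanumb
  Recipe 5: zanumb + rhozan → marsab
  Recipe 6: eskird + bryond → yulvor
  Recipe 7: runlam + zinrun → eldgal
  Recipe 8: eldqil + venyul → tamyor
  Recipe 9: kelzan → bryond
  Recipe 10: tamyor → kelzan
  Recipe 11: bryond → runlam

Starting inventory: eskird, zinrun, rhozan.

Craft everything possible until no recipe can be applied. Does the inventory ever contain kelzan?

No

kelzan would need tamyor (Recipe 10), but tamyor is never obtained.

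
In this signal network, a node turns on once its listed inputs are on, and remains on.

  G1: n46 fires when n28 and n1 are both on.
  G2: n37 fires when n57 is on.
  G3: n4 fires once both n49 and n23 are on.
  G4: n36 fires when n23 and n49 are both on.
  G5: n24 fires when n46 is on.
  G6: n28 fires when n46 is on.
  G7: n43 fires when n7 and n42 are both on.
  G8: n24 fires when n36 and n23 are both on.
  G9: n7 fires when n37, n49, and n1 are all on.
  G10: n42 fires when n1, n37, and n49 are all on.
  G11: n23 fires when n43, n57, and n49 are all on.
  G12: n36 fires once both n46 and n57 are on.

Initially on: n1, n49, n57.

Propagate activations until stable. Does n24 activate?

Yes

G2: n57 on → n37 on.
n37, n49, and n1 are on, so n7 fires (G9).
G10: n1, n37, and n49 on → n42 on.
G7: n7 and n42 on → n43 on.
G11: n43, n57, and n49 on → n23 on.
n23 and n49 are on, so n36 fires (G4).
n36 and n23 are on, so n24 fires (G8).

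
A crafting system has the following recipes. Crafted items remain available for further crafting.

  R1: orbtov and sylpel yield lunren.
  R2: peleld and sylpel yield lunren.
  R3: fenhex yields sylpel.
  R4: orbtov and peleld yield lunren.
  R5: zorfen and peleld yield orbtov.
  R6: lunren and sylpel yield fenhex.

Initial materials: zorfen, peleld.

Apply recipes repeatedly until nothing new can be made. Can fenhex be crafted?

No

fenhex would need lunren and sylpel (R6), but sylpel is never obtained.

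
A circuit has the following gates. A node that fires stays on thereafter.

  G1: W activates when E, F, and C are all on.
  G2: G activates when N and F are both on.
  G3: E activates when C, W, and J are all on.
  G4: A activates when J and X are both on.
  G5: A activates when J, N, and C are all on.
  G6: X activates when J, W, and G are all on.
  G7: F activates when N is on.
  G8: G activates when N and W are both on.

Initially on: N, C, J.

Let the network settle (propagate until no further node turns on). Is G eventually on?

Yes

G7: N on → F on.
N and F are on, so G activates (G2).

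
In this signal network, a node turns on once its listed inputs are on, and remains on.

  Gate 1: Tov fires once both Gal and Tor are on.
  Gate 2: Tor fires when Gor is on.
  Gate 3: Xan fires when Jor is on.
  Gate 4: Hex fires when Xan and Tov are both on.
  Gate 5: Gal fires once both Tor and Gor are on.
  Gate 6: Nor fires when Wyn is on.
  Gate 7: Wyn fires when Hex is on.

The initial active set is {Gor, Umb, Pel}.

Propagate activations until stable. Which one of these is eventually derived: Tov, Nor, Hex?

Tov

Gate 2: Gor on → Tor on.
Tor and Gor are on, so Gal fires (Gate 5).
Gal and Tor are on, so Tov fires (Gate 1).
Hex would need Xan and Tov (Gate 4), but Xan never turns on. Nor would need Wyn (Gate 6), but Wyn never turns on.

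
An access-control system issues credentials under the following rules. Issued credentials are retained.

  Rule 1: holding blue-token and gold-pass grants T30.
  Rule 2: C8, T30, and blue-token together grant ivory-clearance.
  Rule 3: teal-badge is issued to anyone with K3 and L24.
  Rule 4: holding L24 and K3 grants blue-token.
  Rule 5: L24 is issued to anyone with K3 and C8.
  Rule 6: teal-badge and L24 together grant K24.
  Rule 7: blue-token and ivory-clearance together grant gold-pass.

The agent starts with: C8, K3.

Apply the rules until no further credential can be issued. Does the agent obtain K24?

Holding K3 and C8 grants L24 (Rule 5).
Holding K3 and L24 grants teal-badge (Rule 3).
Holding teal-badge and L24 grants K24 (Rule 6).

Yes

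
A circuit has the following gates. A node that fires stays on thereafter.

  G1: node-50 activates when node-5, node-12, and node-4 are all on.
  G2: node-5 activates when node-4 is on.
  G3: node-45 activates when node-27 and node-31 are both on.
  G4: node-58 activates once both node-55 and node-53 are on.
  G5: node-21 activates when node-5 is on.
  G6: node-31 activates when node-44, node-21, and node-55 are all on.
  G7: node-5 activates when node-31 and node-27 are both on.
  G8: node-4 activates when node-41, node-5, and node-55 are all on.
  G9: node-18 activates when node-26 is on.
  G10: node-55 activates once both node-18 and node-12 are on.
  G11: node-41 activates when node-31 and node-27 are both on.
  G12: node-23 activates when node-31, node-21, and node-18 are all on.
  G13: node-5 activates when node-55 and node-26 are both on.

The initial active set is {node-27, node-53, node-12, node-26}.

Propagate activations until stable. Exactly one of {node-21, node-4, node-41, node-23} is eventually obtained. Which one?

node-26 is on, so node-18 activates (G9).
G10: node-18 and node-12 on → node-55 on.
G13: node-55 and node-26 on → node-5 on.
node-5 is on, so node-21 activates (G5).
node-4 would need node-41, node-5, and node-55 (G8), but node-41 never turns on. node-41 would need node-31 and node-27 (G11), but node-31 never turns on. node-23 would need node-31, node-21, and node-18 (G12), but node-31 never turns on.

node-21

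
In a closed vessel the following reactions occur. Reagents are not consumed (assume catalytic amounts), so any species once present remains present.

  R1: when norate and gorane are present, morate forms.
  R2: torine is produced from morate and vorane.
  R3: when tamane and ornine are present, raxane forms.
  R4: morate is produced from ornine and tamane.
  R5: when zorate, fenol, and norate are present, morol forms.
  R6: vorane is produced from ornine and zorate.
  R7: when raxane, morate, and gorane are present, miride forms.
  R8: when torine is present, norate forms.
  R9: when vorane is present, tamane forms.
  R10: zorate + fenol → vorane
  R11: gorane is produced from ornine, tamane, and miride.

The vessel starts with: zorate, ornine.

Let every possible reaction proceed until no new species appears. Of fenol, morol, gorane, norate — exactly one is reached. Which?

norate

ornine and zorate present → vorane forms (R6).
vorane present → tamane forms (R9).
ornine and tamane present → morate forms (R4).
morate and vorane present → torine forms (R2).
torine present → norate forms (R8).
No rule produces fenol, and it is not given. morol would need zorate, fenol, and norate (R5), but fenol never forms. gorane would need ornine, tamane, and miride (R11), but miride never forms.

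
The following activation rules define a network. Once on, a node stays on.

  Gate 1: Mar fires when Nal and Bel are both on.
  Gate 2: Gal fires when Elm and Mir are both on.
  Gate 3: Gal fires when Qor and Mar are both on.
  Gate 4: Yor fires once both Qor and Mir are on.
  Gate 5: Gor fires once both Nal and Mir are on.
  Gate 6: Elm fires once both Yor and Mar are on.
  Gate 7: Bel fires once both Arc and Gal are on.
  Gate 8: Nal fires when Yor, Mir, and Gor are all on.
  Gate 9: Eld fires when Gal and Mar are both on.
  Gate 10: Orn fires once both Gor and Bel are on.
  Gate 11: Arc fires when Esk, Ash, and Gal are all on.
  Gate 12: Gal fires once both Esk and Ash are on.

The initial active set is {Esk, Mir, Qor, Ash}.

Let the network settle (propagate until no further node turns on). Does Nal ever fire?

No

Nal would need Yor, Mir, and Gor (Gate 8), but Gor never turns on.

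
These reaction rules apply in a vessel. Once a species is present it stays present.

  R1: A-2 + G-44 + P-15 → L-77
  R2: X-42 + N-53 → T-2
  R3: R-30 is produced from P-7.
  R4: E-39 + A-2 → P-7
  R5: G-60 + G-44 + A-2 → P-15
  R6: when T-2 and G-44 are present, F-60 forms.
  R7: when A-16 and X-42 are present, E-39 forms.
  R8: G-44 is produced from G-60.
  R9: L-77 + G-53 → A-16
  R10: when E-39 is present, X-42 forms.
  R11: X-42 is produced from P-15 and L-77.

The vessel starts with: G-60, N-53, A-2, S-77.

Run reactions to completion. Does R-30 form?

R-30 would need P-7 (R3), but P-7 never forms.

No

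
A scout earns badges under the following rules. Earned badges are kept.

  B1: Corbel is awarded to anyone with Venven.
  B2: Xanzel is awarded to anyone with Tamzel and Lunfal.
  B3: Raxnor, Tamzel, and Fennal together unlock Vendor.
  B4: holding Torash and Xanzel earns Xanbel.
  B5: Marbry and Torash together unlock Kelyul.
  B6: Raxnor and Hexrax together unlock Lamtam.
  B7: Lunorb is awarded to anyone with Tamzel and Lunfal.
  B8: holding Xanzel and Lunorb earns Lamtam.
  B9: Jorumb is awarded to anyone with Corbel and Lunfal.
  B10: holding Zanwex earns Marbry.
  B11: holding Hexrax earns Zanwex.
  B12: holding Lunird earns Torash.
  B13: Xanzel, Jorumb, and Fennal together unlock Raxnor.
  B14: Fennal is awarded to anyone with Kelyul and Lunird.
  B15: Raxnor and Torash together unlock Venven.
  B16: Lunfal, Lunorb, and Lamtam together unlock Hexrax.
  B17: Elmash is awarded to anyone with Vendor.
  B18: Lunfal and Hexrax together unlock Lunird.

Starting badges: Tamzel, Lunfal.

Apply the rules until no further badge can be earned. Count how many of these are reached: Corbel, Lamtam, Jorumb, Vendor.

With Tamzel and Lunfal, Xanzel is earned (B2).
With Tamzel and Lunfal, Lunorb is earned (B7).
With Xanzel and Lunorb, Lamtam is earned (B8).
Corbel would need Venven (B1), but Venven is never earned.
Lamtam: reached.
Jorumb would need Corbel and Lunfal (B9), but Corbel is never earned.
Vendor would need Raxnor, Tamzel, and Fennal (B3), but Raxnor is never earned.
Reached: Lamtam — 1 of the 4.

1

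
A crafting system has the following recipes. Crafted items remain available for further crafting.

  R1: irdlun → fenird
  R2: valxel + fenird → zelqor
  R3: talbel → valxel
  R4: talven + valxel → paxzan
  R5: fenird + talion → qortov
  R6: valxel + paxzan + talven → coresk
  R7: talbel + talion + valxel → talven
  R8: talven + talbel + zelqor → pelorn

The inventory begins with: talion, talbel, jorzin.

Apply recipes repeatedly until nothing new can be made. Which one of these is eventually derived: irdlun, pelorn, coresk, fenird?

coresk

talbel → valxel (R3).
Using R7, talbel, talion, and valxel make talven.
talven + valxel → paxzan (R4).
Using R6, valxel, paxzan, and talven make coresk.
pelorn would need talven, talbel, and zelqor (R8), but zelqor is never obtained. fenird would need irdlun (R1), but irdlun is never obtained. No rule produces irdlun, and it is not given.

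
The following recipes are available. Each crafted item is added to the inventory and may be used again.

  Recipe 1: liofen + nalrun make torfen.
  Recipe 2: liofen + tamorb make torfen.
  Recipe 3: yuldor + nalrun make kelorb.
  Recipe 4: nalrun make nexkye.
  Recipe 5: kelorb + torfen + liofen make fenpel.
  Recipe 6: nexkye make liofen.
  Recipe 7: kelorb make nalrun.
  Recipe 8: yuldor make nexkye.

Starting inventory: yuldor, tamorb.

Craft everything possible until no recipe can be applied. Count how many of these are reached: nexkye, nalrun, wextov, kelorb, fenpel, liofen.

2

yuldor → nexkye (Recipe 8).
nexkye → liofen (Recipe 6).
nexkye: reached.
nalrun would need kelorb (Recipe 7), but kelorb is never obtained.
No rule produces wextov, and it is not given.
kelorb would need yuldor and nalrun (Recipe 3), but nalrun is never obtained.
fenpel would need kelorb, torfen, and liofen (Recipe 5), but kelorb is never obtained.
liofen: reached.
Reached: nexkye and liofen — 2 of the 6.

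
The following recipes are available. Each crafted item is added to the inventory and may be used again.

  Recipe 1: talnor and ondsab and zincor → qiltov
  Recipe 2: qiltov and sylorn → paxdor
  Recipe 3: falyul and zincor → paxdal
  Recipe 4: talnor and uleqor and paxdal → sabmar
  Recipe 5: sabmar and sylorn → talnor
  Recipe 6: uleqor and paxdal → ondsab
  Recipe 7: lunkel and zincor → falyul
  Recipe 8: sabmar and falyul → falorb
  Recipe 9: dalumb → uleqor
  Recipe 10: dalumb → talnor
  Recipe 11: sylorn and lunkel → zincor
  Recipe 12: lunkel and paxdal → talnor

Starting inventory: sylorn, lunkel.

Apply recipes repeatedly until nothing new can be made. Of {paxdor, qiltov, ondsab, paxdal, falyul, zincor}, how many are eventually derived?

Using Recipe 11, sylorn and lunkel make zincor.
lunkel and zincor → falyul (Recipe 7).
falyul and zincor → paxdal (Recipe 3).
paxdor would need qiltov and sylorn (Recipe 2), but qiltov is never obtained.
qiltov would need talnor, ondsab, and zincor (Recipe 1), but ondsab is never obtained.
ondsab would need uleqor and paxdal (Recipe 6), but uleqor is never obtained.
paxdal: reached.
falyul: reached.
zincor: reached.
Reached: paxdal, falyul, and zincor — 3 of the 6.

3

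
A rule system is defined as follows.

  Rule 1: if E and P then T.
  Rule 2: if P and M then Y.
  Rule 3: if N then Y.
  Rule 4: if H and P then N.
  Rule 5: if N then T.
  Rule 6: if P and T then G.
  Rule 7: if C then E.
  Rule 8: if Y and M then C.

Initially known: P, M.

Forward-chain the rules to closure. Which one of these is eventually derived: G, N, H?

P and M hold, so Y follows (Rule 2).
From Y and M, Rule 8 gives C.
C holds, so E follows (Rule 7).
E and P hold, so T follows (Rule 1).
P and T hold, so G follows (Rule 6).
No rule produces H, and it is not given. N would need H and P (Rule 4), but H is never established.

G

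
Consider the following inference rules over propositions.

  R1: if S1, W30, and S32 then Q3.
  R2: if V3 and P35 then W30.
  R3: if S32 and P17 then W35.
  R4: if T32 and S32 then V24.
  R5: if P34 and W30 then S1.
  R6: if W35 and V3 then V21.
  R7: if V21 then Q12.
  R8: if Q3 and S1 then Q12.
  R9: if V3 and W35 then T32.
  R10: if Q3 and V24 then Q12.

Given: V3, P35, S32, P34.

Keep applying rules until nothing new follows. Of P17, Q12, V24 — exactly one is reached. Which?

Q12

V3 and P35 hold, so W30 follows (R2).
P34 and W30 hold, so S1 follows (R5).
From S1, W30, and S32, R1 gives Q3.
From Q3 and S1, R8 gives Q12.
V24 would need T32 and S32 (R4), but T32 is never established. No rule produces P17, and it is not given.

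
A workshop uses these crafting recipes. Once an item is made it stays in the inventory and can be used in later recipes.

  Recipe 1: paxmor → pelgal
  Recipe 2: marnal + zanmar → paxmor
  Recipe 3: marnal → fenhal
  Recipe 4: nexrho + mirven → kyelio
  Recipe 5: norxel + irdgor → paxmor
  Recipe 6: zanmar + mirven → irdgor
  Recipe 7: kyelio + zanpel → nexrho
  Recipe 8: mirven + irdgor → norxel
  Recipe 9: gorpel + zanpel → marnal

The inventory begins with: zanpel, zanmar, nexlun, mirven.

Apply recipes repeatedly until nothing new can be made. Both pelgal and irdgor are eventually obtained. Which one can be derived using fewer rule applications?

irdgor: zanmar + mirven → irdgor (Recipe 6). [1 rule application]
pelgal: Using Recipe 6, zanmar and mirven make irdgor. Using Recipe 8, mirven and irdgor make norxel. norxel + irdgor → paxmor (Recipe 5). Using Recipe 1, paxmor makes pelgal. [4 rule applications]
irdgor needs fewer.

irdgor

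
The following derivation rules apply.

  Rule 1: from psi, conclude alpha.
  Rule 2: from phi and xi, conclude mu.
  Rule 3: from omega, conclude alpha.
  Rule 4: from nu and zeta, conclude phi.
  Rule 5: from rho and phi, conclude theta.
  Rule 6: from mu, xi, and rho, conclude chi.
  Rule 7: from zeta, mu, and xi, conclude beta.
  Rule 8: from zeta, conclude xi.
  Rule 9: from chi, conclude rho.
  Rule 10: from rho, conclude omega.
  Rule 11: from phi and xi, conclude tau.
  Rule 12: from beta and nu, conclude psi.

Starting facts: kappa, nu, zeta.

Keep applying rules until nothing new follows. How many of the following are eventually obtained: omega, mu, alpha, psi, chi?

From nu and zeta, Rule 4 gives phi.
zeta holds, so xi follows (Rule 8).
phi and xi hold, so mu follows (Rule 2).
From zeta, mu, and xi, Rule 7 gives beta.
From beta and nu, Rule 12 gives psi.
psi holds, so alpha follows (Rule 1).
omega would need rho (Rule 10), but rho is never established.
mu: reached.
alpha: reached.
psi: reached.
chi would need mu, xi, and rho (Rule 6), but rho is never established.
Reached: mu, alpha, and psi — 3 of the 5.

3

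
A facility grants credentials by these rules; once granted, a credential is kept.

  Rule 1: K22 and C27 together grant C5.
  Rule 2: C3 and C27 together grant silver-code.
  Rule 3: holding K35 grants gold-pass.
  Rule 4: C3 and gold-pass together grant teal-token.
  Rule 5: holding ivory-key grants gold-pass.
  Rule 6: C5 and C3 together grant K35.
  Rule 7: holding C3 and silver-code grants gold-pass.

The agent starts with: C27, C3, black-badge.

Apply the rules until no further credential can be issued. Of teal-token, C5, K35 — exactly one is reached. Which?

Holding C3 and C27 grants silver-code (Rule 2).
Holding C3 and silver-code grants gold-pass (Rule 7).
Holding C3 and gold-pass grants teal-token (Rule 4).
K35 would need C5 and C3 (Rule 6), but C5 is never granted. C5 would need K22 and C27 (Rule 1), but K22 is never granted.

teal-token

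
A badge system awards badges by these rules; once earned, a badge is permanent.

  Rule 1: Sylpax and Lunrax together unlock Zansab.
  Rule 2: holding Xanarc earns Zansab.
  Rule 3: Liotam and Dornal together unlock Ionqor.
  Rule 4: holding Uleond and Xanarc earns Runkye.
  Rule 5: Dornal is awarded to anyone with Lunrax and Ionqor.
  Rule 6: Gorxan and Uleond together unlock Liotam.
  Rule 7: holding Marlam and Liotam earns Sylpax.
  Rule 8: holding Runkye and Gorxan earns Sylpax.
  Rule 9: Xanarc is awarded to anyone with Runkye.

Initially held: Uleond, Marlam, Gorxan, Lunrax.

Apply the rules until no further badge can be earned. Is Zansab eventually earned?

Yes

With Gorxan and Uleond, Liotam is earned (Rule 6).
With Marlam and Liotam, Sylpax is earned (Rule 7).
With Sylpax and Lunrax, Zansab is earned (Rule 1).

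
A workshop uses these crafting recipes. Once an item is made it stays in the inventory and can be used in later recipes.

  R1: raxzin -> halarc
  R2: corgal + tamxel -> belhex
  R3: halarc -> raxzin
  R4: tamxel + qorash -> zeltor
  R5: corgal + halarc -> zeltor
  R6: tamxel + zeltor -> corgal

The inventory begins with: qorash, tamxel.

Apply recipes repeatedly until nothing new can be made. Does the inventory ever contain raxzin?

No

raxzin would need halarc (R3), but halarc is never obtained.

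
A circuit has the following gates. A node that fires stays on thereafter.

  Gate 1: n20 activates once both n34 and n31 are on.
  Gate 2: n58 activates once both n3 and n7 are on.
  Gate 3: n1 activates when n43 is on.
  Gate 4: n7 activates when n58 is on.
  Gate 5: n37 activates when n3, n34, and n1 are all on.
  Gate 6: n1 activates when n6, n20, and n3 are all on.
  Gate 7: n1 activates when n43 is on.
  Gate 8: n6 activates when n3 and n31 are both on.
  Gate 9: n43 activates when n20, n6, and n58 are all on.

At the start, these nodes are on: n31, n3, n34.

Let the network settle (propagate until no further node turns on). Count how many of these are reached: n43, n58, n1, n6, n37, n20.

Gate 8: n3 and n31 on → n6 on.
Gate 1: n34 and n31 on → n20 on.
n6, n20, and n3 are on, so n1 activates (Gate 6).
Gate 5: n3, n34, and n1 on → n37 on.
n43 would need n20, n6, and n58 (Gate 9), but n58 never turns on.
n58 would need n3 and n7 (Gate 2), but n7 never turns on.
n1: reached.
n6: reached.
n37: reached.
n20: reached.
Reached: n1, n6, n37, and n20 — 4 of the 6.

4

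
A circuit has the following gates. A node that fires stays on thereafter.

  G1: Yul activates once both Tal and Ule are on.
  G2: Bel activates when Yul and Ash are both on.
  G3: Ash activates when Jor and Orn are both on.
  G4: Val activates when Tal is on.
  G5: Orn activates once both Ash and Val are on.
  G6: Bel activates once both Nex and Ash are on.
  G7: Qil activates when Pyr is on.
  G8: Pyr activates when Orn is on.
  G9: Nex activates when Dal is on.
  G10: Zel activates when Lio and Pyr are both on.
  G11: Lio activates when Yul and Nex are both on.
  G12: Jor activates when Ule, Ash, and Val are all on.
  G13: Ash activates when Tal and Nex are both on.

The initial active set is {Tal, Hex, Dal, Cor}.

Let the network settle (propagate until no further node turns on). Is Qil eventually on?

Yes

G4: Tal on → Val on.
Dal is on, so Nex activates (G9).
Tal and Nex are on, so Ash activates (G13).
Ash and Val are on, so Orn activates (G5).
G8: Orn on → Pyr on.
G7: Pyr on → Qil on.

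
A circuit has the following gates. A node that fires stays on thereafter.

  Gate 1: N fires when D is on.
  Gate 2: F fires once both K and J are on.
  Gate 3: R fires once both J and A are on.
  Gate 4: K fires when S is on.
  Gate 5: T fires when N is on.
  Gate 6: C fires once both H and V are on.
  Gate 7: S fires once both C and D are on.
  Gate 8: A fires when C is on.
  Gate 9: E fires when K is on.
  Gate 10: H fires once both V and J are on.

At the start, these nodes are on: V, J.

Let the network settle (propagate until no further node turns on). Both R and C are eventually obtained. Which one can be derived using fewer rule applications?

C

C: Gate 10: V and J on → H on. H and V are on, so C fires (Gate 6). [2 rule applications]
R: Gate 10: V and J on → H on. H and V are on, so C fires (Gate 6). C is on, so A fires (Gate 8). J and A are on, so R fires (Gate 3). [4 rule applications]
C needs fewer.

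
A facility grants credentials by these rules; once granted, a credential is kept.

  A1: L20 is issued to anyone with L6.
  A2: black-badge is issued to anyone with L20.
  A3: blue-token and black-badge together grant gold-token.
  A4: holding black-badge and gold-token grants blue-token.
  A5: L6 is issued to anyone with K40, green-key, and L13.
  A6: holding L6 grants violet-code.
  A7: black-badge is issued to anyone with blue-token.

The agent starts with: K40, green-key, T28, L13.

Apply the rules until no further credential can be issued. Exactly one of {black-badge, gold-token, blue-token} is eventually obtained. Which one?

Holding K40, green-key, and L13 grants L6 (A5).
Holding L6 grants L20 (A1).
Holding L20 grants black-badge (A2).
gold-token would need blue-token and black-badge (A3), but blue-token is never granted. blue-token would need black-badge and gold-token (A4), but gold-token is never granted.

black-badge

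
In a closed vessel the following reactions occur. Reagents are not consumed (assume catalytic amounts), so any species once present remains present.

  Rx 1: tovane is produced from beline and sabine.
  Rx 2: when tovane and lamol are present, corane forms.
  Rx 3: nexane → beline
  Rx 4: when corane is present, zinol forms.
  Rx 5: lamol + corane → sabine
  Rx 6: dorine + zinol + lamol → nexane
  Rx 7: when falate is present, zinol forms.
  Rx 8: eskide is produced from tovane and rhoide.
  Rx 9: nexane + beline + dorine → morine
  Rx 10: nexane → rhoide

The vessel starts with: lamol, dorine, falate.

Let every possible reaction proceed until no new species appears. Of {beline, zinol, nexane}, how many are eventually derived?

falate present → zinol forms (Rx 7).
dorine, zinol, and lamol present → nexane forms (Rx 6).
nexane present → beline forms (Rx 3).
beline: reached.
zinol: reached.
nexane: reached.
All 3 are reached.

3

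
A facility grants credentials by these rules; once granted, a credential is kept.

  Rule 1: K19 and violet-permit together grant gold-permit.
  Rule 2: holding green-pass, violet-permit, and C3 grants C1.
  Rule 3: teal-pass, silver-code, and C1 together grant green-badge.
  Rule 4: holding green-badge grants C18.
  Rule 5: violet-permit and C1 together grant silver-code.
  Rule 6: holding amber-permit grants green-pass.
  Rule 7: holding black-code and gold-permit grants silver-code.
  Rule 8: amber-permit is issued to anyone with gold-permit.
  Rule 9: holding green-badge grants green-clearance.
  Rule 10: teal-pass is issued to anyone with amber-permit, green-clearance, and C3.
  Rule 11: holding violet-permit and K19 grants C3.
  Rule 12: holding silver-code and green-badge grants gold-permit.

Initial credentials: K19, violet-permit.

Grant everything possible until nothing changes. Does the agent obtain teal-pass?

No

teal-pass would need amber-permit, green-clearance, and C3 (Rule 10), but green-clearance is never granted.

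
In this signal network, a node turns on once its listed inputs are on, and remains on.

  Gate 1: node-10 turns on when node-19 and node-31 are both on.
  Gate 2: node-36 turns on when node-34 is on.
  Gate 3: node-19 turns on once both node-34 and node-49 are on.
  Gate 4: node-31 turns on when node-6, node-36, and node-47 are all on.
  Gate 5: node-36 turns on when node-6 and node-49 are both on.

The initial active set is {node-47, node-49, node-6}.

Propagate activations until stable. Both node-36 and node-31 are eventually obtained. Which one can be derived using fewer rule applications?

node-36: node-6 and node-49 are on, so node-36 turns on (Gate 5). [1 rule application]
node-31: Gate 5: node-6 and node-49 on → node-36 on. Gate 4: node-6, node-36, and node-47 on → node-31 on. [2 rule applications]
node-36 needs fewer.

node-36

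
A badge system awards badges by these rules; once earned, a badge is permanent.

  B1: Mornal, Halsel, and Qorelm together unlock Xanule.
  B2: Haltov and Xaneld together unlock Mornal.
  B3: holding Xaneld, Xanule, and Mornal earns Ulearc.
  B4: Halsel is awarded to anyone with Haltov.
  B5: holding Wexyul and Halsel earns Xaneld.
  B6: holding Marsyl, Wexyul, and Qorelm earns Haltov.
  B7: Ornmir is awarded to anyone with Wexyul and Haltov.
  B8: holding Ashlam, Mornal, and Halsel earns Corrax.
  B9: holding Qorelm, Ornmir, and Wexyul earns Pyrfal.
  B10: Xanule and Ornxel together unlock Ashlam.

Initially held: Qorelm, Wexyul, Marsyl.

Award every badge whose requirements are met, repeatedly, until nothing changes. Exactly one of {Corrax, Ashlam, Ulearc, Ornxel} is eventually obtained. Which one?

With Marsyl, Wexyul, and Qorelm, Haltov is earned (B6).
With Haltov, Halsel is earned (B4).
With Wexyul and Halsel, Xaneld is earned (B5).
With Haltov and Xaneld, Mornal is earned (B2).
With Mornal, Halsel, and Qorelm, Xanule is earned (B1).
With Xaneld, Xanule, and Mornal, Ulearc is earned (B3).
Ashlam would need Xanule and Ornxel (B10), but Ornxel is never earned. Corrax would need Ashlam, Mornal, and Halsel (B8), but Ashlam is never earned. No rule produces Ornxel, and it is not given.

Ulearc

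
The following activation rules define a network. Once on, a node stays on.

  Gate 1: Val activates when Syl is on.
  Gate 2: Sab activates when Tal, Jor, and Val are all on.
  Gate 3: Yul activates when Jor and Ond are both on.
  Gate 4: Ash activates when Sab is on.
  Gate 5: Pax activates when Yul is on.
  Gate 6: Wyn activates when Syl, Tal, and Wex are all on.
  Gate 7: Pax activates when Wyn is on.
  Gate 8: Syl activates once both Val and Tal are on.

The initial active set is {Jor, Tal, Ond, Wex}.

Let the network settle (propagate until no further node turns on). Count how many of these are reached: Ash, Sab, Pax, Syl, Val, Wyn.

1

Gate 3: Jor and Ond on → Yul on.
Gate 5: Yul on → Pax on.
Ash would need Sab (Gate 4), but Sab never turns on.
Sab would need Tal, Jor, and Val (Gate 2), but Val never turns on.
Pax: reached.
Syl would need Val and Tal (Gate 8), but Val never turns on.
Val would need Syl (Gate 1), but Syl never turns on.
Wyn would need Syl, Tal, and Wex (Gate 6), but Syl never turns on.
Reached: Pax — 1 of the 6.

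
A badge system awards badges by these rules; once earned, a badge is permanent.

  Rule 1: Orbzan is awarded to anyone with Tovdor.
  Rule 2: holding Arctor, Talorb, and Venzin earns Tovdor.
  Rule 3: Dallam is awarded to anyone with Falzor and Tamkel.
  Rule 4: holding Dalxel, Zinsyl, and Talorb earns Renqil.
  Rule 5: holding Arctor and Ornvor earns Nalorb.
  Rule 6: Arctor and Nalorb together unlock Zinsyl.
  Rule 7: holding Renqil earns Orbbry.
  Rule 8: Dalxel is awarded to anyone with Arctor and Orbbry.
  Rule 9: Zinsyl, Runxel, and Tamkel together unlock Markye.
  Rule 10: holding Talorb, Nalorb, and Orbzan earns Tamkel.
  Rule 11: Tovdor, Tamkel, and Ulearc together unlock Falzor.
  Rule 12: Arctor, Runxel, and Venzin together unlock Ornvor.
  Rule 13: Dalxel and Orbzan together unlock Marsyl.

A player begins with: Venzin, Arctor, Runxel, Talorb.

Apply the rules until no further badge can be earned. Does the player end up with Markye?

Yes

With Arctor, Runxel, and Venzin, Ornvor is earned (Rule 12).
With Arctor, Talorb, and Venzin, Tovdor is earned (Rule 2).
With Arctor and Ornvor, Nalorb is earned (Rule 5).
With Tovdor, Orbzan is earned (Rule 1).
With Arctor and Nalorb, Zinsyl is earned (Rule 6).
With Talorb, Nalorb, and Orbzan, Tamkel is earned (Rule 10).
With Zinsyl, Runxel, and Tamkel, Markye is earned (Rule 9).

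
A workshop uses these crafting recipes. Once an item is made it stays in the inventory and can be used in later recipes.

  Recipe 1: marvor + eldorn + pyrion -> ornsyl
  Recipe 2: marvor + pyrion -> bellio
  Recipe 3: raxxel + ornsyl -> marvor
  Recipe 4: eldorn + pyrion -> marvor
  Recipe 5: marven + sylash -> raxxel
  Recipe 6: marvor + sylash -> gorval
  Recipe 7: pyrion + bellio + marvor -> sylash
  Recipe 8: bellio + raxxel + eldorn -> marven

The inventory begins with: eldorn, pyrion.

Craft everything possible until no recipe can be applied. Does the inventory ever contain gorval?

Yes

Using Recipe 4, eldorn and pyrion make marvor.
marvor + pyrion -> bellio (Recipe 2).
pyrion + bellio + marvor -> sylash (Recipe 7).
marvor + sylash -> gorval (Recipe 6).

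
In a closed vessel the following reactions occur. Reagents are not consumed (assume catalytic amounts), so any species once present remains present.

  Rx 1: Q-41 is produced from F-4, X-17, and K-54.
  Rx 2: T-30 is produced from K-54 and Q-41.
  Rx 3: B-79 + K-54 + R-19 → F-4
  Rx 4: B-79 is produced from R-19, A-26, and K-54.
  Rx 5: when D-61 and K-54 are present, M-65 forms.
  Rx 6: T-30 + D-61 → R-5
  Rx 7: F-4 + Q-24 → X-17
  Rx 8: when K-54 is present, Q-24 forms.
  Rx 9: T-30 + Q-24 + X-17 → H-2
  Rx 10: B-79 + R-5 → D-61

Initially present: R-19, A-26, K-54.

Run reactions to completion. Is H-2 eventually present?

K-54 present → Q-24 forms (Rx 8).
R-19, A-26, and K-54 present → B-79 forms (Rx 4).
B-79, K-54, and R-19 present → F-4 forms (Rx 3).
F-4 and Q-24 present → X-17 forms (Rx 7).
F-4, X-17, and K-54 present → Q-41 forms (Rx 1).
K-54 and Q-41 present → T-30 forms (Rx 2).
T-30, Q-24, and X-17 present → H-2 forms (Rx 9).

Yes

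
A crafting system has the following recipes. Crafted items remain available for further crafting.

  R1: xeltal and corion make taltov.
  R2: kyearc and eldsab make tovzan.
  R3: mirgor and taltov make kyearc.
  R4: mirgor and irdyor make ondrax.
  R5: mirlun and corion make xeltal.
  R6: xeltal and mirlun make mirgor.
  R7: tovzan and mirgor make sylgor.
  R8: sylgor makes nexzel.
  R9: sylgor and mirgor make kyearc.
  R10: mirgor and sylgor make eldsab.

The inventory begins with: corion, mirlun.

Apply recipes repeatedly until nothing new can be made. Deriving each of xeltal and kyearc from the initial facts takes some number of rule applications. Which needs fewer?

xeltal: mirlun and corion → xeltal (R5). [1 rule application]
kyearc: mirlun and corion → xeltal (R5). Using R1, xeltal and corion make taltov. xeltal and mirlun → mirgor (R6). mirgor and taltov → kyearc (R3). [4 rule applications]
xeltal needs fewer.

xeltal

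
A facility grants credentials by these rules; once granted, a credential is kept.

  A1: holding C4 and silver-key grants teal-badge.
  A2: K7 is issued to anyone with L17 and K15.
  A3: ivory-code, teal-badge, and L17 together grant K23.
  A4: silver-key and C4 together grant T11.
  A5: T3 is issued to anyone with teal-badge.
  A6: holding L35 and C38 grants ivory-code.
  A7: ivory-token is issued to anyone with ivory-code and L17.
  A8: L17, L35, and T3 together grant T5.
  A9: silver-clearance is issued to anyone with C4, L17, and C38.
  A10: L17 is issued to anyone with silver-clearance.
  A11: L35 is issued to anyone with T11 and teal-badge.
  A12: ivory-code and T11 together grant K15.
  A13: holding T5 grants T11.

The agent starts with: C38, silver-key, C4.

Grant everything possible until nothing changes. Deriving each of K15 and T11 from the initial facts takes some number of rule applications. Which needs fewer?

T11

T11: Holding silver-key and C4 grants T11 (A4). [1 rule application]
K15: Holding C4 and silver-key grants teal-badge (A1). Holding silver-key and C4 grants T11 (A4). Holding T11 and teal-badge grants L35 (A11). Holding L35 and C38 grants ivory-code (A6). Holding ivory-code and T11 grants K15 (A12). [5 rule applications]
T11 needs fewer.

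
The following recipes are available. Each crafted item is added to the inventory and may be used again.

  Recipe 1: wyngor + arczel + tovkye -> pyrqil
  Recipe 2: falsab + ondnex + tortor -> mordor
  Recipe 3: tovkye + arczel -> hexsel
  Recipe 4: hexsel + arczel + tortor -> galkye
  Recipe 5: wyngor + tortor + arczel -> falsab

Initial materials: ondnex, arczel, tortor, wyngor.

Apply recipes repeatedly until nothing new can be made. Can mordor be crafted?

Using Recipe 5, wyngor, tortor, and arczel make falsab.
falsab + ondnex + tortor -> mordor (Recipe 2).

Yes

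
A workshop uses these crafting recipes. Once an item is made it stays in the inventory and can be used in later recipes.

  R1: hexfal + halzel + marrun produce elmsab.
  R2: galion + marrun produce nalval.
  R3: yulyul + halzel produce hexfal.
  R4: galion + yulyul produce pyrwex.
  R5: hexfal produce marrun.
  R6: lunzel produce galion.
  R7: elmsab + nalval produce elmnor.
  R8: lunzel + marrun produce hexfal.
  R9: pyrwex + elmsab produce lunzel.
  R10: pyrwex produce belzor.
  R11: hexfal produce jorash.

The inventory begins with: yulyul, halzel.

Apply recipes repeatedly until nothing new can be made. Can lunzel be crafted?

No

lunzel would need pyrwex and elmsab (R9), but pyrwex is never obtained.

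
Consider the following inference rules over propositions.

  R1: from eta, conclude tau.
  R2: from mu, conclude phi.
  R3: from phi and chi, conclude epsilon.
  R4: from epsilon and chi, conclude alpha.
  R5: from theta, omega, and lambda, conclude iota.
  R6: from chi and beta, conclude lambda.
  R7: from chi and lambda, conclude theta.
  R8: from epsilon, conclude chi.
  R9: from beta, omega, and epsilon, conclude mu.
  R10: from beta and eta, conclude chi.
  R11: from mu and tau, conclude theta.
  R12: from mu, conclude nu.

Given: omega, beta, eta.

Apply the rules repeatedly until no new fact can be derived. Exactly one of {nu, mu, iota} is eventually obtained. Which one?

iota

beta and eta hold, so chi follows (R10).
From chi and beta, R6 gives lambda.
From chi and lambda, R7 gives theta.
theta, omega, and lambda hold, so iota follows (R5).
mu would need beta, omega, and epsilon (R9), but epsilon is never established. nu would need mu (R12), but mu is never established.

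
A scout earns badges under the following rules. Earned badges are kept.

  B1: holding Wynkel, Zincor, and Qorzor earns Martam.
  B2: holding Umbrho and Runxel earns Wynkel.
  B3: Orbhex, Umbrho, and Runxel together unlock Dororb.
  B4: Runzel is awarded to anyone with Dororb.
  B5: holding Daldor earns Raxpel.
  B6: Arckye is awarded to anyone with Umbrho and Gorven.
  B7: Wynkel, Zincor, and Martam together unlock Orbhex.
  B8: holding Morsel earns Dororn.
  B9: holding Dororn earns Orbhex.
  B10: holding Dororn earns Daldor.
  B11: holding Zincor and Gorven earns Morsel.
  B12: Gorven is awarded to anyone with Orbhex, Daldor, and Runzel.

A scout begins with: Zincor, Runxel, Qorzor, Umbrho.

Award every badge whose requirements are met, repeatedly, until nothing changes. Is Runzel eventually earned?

With Umbrho and Runxel, Wynkel is earned (B2).
With Wynkel, Zincor, and Qorzor, Martam is earned (B1).
With Wynkel, Zincor, and Martam, Orbhex is earned (B7).
With Orbhex, Umbrho, and Runxel, Dororb is earned (B3).
With Dororb, Runzel is earned (B4).

Yes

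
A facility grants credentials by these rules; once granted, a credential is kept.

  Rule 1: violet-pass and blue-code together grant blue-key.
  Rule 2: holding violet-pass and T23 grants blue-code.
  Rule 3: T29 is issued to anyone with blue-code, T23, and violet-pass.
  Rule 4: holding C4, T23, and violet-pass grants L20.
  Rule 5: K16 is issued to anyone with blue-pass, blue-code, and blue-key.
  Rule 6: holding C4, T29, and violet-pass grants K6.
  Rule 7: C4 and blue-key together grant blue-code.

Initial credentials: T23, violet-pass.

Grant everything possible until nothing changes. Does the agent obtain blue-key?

Holding violet-pass and T23 grants blue-code (Rule 2).
Holding violet-pass and blue-code grants blue-key (Rule 1).

Yes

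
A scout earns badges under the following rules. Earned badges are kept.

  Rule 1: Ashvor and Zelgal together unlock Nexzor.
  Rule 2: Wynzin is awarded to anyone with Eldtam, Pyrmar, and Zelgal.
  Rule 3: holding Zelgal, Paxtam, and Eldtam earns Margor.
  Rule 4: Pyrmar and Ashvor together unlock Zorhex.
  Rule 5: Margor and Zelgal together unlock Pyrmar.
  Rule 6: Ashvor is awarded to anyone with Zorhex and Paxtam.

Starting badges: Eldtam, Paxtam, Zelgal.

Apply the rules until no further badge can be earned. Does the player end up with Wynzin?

Yes

With Zelgal, Paxtam, and Eldtam, Margor is earned (Rule 3).
With Margor and Zelgal, Pyrmar is earned (Rule 5).
With Eldtam, Pyrmar, and Zelgal, Wynzin is earned (Rule 2).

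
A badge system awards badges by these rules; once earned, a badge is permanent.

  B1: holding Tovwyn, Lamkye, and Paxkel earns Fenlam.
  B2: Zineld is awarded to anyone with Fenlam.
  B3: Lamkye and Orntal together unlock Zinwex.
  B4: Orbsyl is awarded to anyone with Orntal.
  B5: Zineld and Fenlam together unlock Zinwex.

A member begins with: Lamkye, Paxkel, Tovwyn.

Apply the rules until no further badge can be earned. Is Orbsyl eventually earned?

No

Orbsyl would need Orntal (B4), but Orntal is never earned.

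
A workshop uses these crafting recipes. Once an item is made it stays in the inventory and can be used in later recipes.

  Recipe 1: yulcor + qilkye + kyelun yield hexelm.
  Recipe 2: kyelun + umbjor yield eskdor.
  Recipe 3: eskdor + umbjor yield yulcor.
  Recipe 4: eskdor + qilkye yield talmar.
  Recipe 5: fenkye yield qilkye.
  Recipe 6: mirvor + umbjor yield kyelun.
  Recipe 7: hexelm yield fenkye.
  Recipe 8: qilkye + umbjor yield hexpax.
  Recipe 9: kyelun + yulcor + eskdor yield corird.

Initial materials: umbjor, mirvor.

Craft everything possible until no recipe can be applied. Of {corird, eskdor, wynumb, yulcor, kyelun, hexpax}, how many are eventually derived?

4

mirvor + umbjor → kyelun (Recipe 6).
Using Recipe 2, kyelun and umbjor make eskdor.
eskdor + umbjor → yulcor (Recipe 3).
kyelun + yulcor + eskdor → corird (Recipe 9).
corird: reached.
eskdor: reached.
No rule produces wynumb, and it is not given.
yulcor: reached.
kyelun: reached.
hexpax would need qilkye and umbjor (Recipe 8), but qilkye is never obtained.
Reached: corird, eskdor, yulcor, and kyelun — 4 of the 6.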